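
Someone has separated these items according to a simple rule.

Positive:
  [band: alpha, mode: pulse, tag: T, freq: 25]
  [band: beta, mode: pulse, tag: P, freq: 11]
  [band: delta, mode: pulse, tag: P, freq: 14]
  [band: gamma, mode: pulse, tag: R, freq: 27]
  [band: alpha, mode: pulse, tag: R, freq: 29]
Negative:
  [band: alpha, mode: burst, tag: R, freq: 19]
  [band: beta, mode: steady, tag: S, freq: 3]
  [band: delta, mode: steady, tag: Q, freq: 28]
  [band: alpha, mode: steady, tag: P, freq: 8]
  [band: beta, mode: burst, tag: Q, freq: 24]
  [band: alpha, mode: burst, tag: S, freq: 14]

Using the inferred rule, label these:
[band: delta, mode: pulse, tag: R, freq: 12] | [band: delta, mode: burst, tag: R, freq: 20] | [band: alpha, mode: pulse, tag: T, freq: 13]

Positive, Negative, Positive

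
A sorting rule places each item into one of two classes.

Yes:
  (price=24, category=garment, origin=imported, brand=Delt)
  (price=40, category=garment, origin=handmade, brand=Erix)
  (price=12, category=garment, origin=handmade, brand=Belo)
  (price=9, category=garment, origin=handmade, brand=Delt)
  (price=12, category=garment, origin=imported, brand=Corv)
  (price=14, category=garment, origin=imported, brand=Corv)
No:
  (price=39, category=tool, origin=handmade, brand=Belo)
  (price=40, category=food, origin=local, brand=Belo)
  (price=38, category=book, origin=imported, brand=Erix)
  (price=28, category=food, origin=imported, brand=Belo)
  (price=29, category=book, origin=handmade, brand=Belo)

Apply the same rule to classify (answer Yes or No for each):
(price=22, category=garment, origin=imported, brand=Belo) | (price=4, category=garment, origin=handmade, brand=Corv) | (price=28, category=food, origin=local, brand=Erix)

Comparing the two groups points to one rule — category is garment.
(price=22, category=garment, origin=imported, brand=Belo): category is garment, meets the rule → Yes. (price=4, category=garment, origin=handmade, brand=Corv): category is garment, meets the rule → Yes. (price=28, category=food, origin=local, brand=Erix): category is food, does not fit → No.

Yes, Yes, No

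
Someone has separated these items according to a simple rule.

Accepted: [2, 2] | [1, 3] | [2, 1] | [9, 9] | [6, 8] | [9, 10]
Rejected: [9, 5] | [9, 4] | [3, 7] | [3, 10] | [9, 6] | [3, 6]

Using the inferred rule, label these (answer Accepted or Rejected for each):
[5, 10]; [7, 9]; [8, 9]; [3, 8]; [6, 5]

Rejected, Accepted, Accepted, Rejected, Accepted

The pattern is that an item is 'Accepted' exactly when: |first − second| ≤ 2.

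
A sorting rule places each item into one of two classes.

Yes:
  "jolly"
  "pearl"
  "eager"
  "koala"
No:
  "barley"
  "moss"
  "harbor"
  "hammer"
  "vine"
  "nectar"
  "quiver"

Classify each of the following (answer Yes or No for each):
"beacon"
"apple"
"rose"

Every 'Yes' example satisfies: odd length. None of the 'No' examples do.

No, Yes, No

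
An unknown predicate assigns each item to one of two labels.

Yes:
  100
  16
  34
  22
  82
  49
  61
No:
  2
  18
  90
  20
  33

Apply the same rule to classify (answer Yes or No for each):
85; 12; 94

Yes, No, Yes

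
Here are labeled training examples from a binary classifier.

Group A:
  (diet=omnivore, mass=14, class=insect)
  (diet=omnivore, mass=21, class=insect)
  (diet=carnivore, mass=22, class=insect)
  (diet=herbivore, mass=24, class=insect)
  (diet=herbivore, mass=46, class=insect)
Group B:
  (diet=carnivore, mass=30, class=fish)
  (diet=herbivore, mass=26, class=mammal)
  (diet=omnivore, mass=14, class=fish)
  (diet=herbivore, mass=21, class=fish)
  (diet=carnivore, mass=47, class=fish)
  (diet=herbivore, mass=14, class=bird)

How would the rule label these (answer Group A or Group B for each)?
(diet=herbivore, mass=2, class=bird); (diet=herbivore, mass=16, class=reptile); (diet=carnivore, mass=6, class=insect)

Every 'Group A' example satisfies: class is insect. None of the 'Group B' examples do.
(diet=herbivore, mass=2, class=bird): class is bird — does not fit, so Group B. (diet=herbivore, mass=16, class=reptile): class is reptile — does not fit, so Group B. (diet=carnivore, mass=6, class=insect): class is insect — passes, so Group A.

Group B, Group B, Group A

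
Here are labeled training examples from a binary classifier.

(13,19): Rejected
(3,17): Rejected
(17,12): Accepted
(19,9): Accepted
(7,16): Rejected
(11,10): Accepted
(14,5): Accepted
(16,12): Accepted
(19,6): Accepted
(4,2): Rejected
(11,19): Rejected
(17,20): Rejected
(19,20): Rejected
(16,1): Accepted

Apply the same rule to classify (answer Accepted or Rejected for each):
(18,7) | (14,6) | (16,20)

Every 'Accepted' example satisfies: first > second AND sum ≥ 17. None of the 'Rejected' examples do.
Accepted: (18,7), since 18 > 7, 18+7 = 25.
Accepted: (14,6), since 14 > 6, 14+6 = 20.
Rejected: (16,20), since 16 < 20, 16+20 = 36.

Accepted, Accepted, Rejected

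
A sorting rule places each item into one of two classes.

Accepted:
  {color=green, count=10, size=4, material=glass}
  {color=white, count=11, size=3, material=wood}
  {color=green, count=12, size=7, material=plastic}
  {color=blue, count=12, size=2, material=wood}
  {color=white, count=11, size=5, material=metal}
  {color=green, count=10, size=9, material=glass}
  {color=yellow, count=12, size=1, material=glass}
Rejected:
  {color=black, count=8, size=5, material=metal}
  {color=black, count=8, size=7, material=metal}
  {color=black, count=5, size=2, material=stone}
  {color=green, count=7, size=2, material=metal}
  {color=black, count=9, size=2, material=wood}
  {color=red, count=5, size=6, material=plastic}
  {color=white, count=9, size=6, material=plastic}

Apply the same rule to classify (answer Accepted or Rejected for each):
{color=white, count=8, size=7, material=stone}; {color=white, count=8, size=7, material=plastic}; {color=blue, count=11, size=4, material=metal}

Rejected, Rejected, Accepted

'Accepted' ⟺ count ≥ 10.
Rejected: {color=white, count=8, size=7, material=stone}, since count = 8. Rejected: {color=white, count=8, size=7, material=plastic}, since count = 8. Accepted: {color=blue, count=11, size=4, material=metal}, since count = 11.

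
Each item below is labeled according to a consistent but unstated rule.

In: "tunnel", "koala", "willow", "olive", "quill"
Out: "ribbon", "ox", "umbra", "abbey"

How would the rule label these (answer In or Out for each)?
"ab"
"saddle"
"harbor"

Out, In, Out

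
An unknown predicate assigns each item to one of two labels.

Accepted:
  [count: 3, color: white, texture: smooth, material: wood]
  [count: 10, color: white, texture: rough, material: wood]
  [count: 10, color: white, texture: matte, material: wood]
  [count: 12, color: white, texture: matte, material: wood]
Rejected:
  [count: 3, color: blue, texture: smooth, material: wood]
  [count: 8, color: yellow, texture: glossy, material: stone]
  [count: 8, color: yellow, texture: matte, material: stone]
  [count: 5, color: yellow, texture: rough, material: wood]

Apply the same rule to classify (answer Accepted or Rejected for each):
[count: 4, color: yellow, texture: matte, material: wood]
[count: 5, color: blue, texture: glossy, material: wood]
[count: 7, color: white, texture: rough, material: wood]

Rejected, Rejected, Accepted

The common property of the 'Accepted' items is: color is white. No 'Rejected' item has it.
[count: 4, color: yellow, texture: matte, material: wood]: Rejected (color is yellow). [count: 5, color: blue, texture: glossy, material: wood]: Rejected (color is blue). [count: 7, color: white, texture: rough, material: wood]: Accepted (color is white).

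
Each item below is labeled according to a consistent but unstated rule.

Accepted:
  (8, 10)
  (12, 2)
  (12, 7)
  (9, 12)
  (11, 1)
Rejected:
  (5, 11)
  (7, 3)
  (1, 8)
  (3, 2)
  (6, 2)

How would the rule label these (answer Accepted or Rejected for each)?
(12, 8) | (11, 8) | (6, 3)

Accepted, Accepted, Rejected

The distinguishing property — first ≥ 8 — holds for all the 'Accepted' cases and none of the 'Rejected' cases.
(12, 8): first 12, satisfies this → Accepted. (11, 8): first 11, satisfies this → Accepted. (6, 3): first 6, lacks this property → Rejected.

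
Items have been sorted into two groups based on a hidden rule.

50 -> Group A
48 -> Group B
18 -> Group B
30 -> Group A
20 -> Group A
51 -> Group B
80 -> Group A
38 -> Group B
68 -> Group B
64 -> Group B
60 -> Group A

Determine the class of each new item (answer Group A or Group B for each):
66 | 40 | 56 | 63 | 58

Group B, Group A, Group B, Group B, Group B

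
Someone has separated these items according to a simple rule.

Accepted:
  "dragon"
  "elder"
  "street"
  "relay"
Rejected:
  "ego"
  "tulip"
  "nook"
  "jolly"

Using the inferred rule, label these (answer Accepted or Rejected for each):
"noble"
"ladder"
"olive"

Rejected, Accepted, Rejected

The distinguishing property — contains 'r' — holds for all the 'Accepted' cases and none of the 'Rejected' cases.
"noble" — no 'r', hence Rejected. "ladder" — has 'r', hence Accepted. "olive" — no 'r', hence Rejected.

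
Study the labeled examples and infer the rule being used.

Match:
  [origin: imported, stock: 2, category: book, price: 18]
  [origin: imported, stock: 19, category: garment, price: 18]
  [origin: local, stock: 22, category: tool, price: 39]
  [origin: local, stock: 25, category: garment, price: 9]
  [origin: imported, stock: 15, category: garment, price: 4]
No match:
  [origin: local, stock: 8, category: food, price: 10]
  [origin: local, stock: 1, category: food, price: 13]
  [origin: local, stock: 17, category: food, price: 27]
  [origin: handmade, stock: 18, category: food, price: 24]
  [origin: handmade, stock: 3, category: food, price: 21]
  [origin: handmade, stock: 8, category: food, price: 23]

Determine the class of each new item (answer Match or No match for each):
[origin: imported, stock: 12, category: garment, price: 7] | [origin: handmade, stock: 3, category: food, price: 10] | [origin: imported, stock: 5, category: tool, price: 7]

Match, No match, Match

The distinguishing property — category is not food — holds for all the 'Match' cases and none of the 'No match' cases.
[origin: imported, stock: 12, category: garment, price: 7] — category is garment, hence Match. [origin: handmade, stock: 3, category: food, price: 10] — category is food, hence No match. [origin: imported, stock: 5, category: tool, price: 7] — category is tool, hence Match.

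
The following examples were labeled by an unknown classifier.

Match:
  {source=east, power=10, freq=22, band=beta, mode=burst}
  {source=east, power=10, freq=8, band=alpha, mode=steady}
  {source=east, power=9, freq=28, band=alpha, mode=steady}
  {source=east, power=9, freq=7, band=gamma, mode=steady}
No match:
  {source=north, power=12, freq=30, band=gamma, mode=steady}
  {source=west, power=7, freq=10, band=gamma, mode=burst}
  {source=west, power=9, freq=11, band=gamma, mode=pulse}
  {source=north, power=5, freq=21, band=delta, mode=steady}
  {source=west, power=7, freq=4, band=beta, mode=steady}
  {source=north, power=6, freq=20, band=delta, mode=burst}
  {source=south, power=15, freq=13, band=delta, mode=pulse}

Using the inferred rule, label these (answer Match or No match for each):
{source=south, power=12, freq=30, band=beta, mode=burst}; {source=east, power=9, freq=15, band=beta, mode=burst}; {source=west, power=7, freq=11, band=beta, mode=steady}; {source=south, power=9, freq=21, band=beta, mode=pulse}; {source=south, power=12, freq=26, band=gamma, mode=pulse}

No match, Match, No match, No match, No match

Every 'Match' example satisfies: source is east. None of the 'No match' examples do.
{source=south, power=12, freq=30, band=beta, mode=burst}: source is south, does not fit → No match. {source=east, power=9, freq=15, band=beta, mode=burst}: source is east, checks out → Match. {source=west, power=7, freq=11, band=beta, mode=steady}: source is west, does not fit → No match. {source=south, power=9, freq=21, band=beta, mode=pulse}: source is south, does not fit → No match. {source=south, power=12, freq=26, band=gamma, mode=pulse}: source is south, does not fit → No match.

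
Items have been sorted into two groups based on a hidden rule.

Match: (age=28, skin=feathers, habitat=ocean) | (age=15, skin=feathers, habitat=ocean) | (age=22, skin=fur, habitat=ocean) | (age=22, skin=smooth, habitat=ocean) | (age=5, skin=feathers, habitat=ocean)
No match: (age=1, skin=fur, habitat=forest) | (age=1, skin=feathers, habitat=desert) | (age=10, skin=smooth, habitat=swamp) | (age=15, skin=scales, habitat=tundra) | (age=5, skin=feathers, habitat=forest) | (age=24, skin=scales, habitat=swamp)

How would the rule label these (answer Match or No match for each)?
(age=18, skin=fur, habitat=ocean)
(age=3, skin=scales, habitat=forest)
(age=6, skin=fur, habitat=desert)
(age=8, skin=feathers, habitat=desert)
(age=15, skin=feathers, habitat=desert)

The rule appears to be: habitat is ocean.

Match, No match, No match, No match, No match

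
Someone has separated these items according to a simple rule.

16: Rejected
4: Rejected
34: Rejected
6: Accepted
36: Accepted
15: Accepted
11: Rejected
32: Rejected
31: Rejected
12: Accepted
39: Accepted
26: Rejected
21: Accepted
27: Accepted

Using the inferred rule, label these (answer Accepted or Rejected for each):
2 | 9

The simplest hypothesis consistent with all the labels is: multiple of 3.

Rejected, Accepted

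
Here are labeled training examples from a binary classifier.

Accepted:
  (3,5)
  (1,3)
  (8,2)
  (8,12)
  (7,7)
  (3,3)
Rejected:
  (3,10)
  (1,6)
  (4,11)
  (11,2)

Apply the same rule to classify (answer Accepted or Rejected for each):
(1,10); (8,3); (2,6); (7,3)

Rejected, Rejected, Accepted, Accepted

Rule: sum is even. This holds for each 'Accepted' example and fails for each 'Rejected' one.
(1,10): Rejected (1+10 = 11). (8,3): Rejected (8+3 = 11). (2,6): Accepted (2+6 = 8). (7,3): Accepted (7+3 = 10).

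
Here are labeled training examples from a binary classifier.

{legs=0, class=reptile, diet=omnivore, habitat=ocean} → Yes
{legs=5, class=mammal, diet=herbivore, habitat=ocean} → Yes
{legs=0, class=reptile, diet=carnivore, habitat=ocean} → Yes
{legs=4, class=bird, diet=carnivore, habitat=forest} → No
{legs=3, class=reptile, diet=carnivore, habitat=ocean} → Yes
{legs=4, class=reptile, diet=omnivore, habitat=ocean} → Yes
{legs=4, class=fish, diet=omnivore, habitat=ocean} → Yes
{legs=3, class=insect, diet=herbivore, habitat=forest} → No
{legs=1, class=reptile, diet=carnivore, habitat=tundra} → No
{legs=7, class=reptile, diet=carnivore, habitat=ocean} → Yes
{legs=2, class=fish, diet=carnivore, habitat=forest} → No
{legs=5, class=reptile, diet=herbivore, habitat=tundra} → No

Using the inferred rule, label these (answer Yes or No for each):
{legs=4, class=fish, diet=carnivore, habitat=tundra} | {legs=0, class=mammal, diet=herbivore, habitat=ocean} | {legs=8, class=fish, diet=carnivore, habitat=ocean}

The classifier is using: habitat is ocean.
{legs=4, class=fish, diet=carnivore, habitat=tundra}: habitat is tundra, doesn't match → No. {legs=0, class=mammal, diet=herbivore, habitat=ocean}: habitat is ocean, passes → Yes. {legs=8, class=fish, diet=carnivore, habitat=ocean}: habitat is ocean, passes → Yes.

No, Yes, Yes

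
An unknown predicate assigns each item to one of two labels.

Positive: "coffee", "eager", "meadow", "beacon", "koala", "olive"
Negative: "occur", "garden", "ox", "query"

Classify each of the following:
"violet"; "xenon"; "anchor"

The simplest hypothesis consistent with all the labels is: has ≥ 3 vowels.
"violet": Positive (3 vowels). "xenon": Negative (2 vowels). "anchor": Negative (2 vowels).

Positive, Negative, Negative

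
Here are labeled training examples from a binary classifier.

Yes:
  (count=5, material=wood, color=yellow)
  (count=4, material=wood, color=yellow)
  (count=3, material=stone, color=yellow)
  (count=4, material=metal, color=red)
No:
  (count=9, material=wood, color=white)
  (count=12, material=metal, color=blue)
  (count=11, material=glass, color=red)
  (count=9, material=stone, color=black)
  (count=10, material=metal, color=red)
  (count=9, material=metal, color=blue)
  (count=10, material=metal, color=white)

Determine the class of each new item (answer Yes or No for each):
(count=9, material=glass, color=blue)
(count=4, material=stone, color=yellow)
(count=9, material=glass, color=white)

No, Yes, No

The simplest hypothesis consistent with all the labels is: count ≤ 5.
(count=9, material=glass, color=blue) → count = 9 → No. (count=4, material=stone, color=yellow) → count = 4 → Yes. (count=9, material=glass, color=white) → count = 9 → No.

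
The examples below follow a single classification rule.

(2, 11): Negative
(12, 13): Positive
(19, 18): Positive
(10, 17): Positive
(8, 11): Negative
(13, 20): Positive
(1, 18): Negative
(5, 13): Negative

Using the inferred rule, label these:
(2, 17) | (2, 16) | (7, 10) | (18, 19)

The pattern is that an item is 'Positive' exactly when: sum ≥ 25.
(2, 17) — 2+17 = 19, hence Negative.
(2, 16) — 2+16 = 18, hence Negative.
(7, 10) — 7+10 = 17, hence Negative.
(18, 19) — 18+19 = 37, hence Positive.

Negative, Negative, Negative, Positive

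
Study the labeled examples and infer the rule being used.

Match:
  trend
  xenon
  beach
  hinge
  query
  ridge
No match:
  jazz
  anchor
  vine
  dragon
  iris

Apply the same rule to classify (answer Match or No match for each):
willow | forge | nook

The rule appears to be: odd length.
No match: willow, since length 6.
Match: forge, since length 5.
No match: nook, since length 4.

No match, Match, No match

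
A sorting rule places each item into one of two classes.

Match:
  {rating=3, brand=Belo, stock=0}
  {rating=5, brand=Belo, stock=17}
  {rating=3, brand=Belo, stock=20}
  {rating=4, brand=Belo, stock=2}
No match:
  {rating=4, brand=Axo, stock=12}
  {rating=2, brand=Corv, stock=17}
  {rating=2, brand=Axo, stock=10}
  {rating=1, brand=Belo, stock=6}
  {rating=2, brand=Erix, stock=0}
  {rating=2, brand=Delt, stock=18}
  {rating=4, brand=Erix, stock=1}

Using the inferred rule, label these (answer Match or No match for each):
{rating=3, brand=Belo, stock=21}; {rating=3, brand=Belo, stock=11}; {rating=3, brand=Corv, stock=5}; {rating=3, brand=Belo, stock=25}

The pattern is that an item is 'Match' exactly when: brand is Belo AND rating ≥ 2.
{rating=3, brand=Belo, stock=21} — brand is Belo, rating = 3, hence Match.
{rating=3, brand=Belo, stock=11} — brand is Belo, rating = 3, hence Match.
{rating=3, brand=Corv, stock=5} — brand is Corv, rating = 3, hence No match.
{rating=3, brand=Belo, stock=25} — brand is Belo, rating = 3, hence Match.

Match, Match, No match, Match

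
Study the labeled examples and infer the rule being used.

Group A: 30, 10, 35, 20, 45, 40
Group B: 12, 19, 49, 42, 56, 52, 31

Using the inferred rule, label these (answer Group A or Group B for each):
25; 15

Group A, Group A

Looking at the examples, the only property every 'Group A' case has and every 'Group B' case lacks is: multiple of 5.
25: 25 = 5·5, checks out → Group A. 15: 15 = 5·3, checks out → Group A.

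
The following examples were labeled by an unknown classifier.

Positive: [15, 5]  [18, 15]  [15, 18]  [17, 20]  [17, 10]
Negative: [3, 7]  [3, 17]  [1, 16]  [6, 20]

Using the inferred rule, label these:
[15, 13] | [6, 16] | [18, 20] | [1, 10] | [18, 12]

Positive, Negative, Positive, Negative, Positive

Every 'Positive' example satisfies: first ≥ 7. None of the 'Negative' examples do.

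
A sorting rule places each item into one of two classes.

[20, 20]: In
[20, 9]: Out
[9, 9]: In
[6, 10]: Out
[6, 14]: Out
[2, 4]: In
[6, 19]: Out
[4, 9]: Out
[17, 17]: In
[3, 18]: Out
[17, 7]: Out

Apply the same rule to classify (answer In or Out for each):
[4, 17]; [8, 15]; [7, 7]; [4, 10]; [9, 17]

Out, Out, In, Out, Out

The distinguishing property — |first − second| ≤ 2 — holds for all the 'In' cases and none of the 'Out' cases.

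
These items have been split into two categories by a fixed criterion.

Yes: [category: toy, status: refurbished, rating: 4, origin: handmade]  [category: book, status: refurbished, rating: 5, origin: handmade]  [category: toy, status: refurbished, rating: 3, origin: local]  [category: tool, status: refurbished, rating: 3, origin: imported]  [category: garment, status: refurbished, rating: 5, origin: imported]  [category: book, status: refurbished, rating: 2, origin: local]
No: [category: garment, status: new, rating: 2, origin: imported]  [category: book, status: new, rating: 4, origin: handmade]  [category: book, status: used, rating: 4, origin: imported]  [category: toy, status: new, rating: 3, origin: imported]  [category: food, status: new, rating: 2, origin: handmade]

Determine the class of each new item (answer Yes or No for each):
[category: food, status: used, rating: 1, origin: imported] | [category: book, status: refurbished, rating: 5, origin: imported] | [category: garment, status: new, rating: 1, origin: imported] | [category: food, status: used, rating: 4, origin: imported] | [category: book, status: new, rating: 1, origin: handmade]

A rule that fits every label: status is refurbished — true of each 'Yes' example, false of each 'No' one.
[category: food, status: used, rating: 1, origin: imported]: No (status is used). [category: book, status: refurbished, rating: 5, origin: imported]: Yes (status is refurbished). [category: garment, status: new, rating: 1, origin: imported]: No (status is new). [category: food, status: used, rating: 4, origin: imported]: No (status is used). [category: book, status: new, rating: 1, origin: handmade]: No (status is new).

No, Yes, No, No, No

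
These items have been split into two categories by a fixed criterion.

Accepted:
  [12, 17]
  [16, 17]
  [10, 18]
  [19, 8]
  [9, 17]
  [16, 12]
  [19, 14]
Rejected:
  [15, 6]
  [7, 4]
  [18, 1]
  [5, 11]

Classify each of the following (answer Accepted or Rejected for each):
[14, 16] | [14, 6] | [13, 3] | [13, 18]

All 'Accepted' examples share one property — sum ≥ 26 — and every 'Rejected' example lacks it.
[14, 16]: 14+16 = 30 — matches, so Accepted.
[14, 6]: 14+6 = 20 — doesn't qualify, so Rejected.
[13, 3]: 13+3 = 16 — doesn't qualify, so Rejected.
[13, 18]: 13+18 = 31 — matches, so Accepted.

Accepted, Rejected, Rejected, Accepted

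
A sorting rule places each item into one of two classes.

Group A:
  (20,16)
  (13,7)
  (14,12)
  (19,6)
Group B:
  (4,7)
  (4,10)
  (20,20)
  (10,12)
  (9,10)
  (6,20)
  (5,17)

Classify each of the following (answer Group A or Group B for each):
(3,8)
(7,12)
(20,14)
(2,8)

Group B, Group B, Group A, Group B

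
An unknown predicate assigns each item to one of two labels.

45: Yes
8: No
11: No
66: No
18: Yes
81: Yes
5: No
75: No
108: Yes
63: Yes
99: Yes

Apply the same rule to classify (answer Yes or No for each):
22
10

No, No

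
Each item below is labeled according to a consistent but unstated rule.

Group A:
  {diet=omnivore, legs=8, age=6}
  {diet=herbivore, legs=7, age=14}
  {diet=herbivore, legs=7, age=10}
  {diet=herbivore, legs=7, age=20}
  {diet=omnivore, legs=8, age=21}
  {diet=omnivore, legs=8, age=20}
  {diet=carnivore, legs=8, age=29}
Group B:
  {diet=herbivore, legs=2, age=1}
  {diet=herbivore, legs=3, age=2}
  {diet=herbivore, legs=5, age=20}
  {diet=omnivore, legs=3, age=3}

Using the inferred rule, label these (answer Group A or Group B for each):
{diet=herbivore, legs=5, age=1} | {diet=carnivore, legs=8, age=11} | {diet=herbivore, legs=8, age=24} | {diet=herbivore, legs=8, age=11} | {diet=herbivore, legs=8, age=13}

The classifier is using: legs ≥ 7.
{diet=herbivore, legs=5, age=1}: Group B (legs = 5). {diet=carnivore, legs=8, age=11}: Group A (legs = 8). {diet=herbivore, legs=8, age=24}: Group A (legs = 8). {diet=herbivore, legs=8, age=11}: Group A (legs = 8). {diet=herbivore, legs=8, age=13}: Group A (legs = 8).

Group B, Group A, Group A, Group A, Group A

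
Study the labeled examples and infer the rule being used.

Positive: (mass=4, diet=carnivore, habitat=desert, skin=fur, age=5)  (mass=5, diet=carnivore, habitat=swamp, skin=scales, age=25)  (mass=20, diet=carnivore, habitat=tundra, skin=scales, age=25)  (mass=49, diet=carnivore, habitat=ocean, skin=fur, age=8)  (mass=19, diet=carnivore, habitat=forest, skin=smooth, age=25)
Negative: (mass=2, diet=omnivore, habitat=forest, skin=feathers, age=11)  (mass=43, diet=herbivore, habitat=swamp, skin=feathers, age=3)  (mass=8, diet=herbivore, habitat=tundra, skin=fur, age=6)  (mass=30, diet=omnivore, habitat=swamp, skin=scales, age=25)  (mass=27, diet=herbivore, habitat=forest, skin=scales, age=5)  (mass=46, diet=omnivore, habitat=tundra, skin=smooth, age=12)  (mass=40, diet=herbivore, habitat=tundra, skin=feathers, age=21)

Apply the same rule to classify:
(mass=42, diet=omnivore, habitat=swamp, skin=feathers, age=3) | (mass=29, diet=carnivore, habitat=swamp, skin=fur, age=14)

Negative, Positive

All 'Positive' examples share one property — diet is carnivore — and every 'Negative' example lacks it.
(mass=42, diet=omnivore, habitat=swamp, skin=feathers, age=3): diet is omnivore — does not pass, so Negative. (mass=29, diet=carnivore, habitat=swamp, skin=fur, age=14): diet is carnivore — satisfies this, so Positive.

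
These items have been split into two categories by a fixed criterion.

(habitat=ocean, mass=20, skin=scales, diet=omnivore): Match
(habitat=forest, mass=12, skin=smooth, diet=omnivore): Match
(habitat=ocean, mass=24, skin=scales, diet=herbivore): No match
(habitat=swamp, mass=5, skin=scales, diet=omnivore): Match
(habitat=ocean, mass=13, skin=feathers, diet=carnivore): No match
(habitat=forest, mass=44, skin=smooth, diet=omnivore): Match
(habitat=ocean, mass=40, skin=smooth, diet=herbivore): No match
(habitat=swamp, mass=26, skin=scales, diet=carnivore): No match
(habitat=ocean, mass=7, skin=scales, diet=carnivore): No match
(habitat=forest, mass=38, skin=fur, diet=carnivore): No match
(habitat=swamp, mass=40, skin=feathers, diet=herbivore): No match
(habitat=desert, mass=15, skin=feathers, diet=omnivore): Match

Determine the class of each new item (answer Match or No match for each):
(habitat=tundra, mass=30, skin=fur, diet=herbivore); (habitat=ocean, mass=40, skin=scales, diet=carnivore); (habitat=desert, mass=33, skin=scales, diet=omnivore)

No match, No match, Match

The simplest hypothesis consistent with all the labels is: diet is omnivore.
No match: (habitat=tundra, mass=30, skin=fur, diet=herbivore), since diet is herbivore. No match: (habitat=ocean, mass=40, skin=scales, diet=carnivore), since diet is carnivore. Match: (habitat=desert, mass=33, skin=scales, diet=omnivore), since diet is omnivore.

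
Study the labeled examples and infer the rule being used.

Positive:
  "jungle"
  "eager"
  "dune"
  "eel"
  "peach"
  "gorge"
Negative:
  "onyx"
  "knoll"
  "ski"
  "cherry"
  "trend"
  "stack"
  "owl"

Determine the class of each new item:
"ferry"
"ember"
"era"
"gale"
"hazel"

Negative, Positive, Positive, Positive, Positive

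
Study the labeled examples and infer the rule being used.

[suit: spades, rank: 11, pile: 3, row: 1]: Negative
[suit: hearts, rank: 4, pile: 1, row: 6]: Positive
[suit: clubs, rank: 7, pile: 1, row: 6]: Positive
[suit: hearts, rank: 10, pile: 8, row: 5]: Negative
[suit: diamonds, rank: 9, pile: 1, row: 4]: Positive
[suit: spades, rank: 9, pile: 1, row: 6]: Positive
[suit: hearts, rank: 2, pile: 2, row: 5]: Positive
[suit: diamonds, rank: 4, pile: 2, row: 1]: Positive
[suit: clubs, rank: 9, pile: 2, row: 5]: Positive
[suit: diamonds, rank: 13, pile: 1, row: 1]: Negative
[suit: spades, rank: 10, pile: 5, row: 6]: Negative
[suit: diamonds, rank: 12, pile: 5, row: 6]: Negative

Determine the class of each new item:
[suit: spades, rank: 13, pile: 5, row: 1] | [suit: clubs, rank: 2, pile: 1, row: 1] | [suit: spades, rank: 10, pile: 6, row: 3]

The pattern is that an item is 'Positive' exactly when: rank ≤ 9.
[suit: spades, rank: 13, pile: 5, row: 1] — rank = 13, hence Negative.
[suit: clubs, rank: 2, pile: 1, row: 1] — rank = 2, hence Positive.
[suit: spades, rank: 10, pile: 6, row: 3] — rank = 10, hence Negative.

Negative, Positive, Negative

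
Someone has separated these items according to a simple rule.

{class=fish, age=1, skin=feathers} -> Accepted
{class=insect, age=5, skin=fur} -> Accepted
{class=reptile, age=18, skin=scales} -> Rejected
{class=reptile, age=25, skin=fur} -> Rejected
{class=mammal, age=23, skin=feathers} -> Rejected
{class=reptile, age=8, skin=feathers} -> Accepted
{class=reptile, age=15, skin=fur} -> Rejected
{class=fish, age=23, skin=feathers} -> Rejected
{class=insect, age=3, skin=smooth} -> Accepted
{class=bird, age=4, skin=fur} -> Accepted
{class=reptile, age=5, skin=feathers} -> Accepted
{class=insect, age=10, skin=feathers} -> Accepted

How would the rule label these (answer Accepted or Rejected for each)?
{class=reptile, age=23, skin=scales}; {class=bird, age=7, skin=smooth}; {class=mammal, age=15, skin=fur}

Rejected, Accepted, Rejected

The pattern is that an item is 'Accepted' exactly when: age ≤ 10.
Rejected: {class=reptile, age=23, skin=scales}, since age = 23.
Accepted: {class=bird, age=7, skin=smooth}, since age = 7.
Rejected: {class=mammal, age=15, skin=fur}, since age = 15.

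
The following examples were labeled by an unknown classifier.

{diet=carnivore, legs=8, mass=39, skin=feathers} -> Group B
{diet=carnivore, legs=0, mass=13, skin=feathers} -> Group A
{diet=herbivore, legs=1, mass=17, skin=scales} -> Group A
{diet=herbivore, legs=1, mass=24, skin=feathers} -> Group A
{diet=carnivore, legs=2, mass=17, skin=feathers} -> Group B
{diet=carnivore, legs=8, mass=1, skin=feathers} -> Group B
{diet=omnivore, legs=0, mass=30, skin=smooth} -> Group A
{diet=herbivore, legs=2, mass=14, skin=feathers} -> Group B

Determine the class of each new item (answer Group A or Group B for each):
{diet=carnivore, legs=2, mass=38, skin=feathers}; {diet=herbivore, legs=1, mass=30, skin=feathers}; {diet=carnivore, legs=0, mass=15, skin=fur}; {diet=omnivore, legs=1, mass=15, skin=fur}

Group B, Group A, Group A, Group A

'Group A' ⟺ legs ≤ 1.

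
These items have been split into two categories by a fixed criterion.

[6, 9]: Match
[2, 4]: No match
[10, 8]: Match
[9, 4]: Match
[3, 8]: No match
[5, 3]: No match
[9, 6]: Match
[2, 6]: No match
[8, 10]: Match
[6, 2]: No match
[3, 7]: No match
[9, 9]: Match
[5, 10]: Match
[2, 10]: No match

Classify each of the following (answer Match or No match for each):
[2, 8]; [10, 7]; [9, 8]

A rule that fits every label: sum ≥ 13 — true of each 'Match' example, false of each 'No match' one.
[2, 8] → 2+8 = 10 → No match. [10, 7] → 10+7 = 17 → Match. [9, 8] → 9+8 = 17 → Match.

No match, Match, Match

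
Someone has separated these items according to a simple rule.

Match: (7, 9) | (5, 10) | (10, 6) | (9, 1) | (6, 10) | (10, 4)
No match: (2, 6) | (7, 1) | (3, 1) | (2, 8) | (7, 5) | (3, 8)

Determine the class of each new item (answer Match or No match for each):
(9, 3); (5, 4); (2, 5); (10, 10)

Match, No match, No match, Match

All 'Match' examples share one property — max ≥ 9 — and every 'No match' example lacks it.
(9, 3) — max 9, hence Match.
(5, 4) — max 5, hence No match.
(2, 5) — max 5, hence No match.
(10, 10) — max 10, hence Match.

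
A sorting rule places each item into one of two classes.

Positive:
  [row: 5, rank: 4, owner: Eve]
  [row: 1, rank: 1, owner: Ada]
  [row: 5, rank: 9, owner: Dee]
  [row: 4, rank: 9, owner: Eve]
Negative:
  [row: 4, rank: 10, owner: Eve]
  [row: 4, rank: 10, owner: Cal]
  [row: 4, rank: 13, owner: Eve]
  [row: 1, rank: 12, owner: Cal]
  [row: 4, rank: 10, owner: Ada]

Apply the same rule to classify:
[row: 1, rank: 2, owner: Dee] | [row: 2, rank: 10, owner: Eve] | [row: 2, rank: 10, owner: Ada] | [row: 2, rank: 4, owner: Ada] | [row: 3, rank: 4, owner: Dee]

All 'Positive' examples share one property — rank ≤ 9 — and every 'Negative' example lacks it.
[row: 1, rank: 2, owner: Dee]: rank = 2, fits → Positive.
[row: 2, rank: 10, owner: Eve]: rank = 10, doesn't qualify → Negative.
[row: 2, rank: 10, owner: Ada]: rank = 10, doesn't qualify → Negative.
[row: 2, rank: 4, owner: Ada]: rank = 4, fits → Positive.
[row: 3, rank: 4, owner: Dee]: rank = 4, fits → Positive.

Positive, Negative, Negative, Positive, Positive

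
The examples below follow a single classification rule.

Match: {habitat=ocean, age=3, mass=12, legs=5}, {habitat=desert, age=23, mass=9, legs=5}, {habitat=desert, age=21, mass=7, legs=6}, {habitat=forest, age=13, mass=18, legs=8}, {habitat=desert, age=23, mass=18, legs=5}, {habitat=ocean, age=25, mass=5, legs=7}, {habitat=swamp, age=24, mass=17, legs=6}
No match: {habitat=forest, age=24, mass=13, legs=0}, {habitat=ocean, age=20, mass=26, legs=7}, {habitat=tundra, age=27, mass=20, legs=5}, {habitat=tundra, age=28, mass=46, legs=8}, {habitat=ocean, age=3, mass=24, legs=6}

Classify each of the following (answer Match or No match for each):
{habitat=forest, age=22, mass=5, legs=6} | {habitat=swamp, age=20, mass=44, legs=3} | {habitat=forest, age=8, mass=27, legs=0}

Match, No match, No match

One predicate separates the groups cleanly: legs ≥ 5 AND mass ≤ 18.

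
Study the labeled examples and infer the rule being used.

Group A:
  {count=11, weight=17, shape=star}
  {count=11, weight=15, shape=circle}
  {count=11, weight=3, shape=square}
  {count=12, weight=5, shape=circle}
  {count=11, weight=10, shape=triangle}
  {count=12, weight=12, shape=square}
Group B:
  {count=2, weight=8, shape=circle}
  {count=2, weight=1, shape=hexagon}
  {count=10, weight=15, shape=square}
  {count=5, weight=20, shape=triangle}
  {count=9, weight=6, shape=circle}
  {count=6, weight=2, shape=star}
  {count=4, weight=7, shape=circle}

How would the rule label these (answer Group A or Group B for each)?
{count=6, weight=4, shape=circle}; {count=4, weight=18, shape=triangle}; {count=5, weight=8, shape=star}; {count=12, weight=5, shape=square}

Group B, Group B, Group B, Group A

The simplest hypothesis consistent with all the labels is: count ≥ 11.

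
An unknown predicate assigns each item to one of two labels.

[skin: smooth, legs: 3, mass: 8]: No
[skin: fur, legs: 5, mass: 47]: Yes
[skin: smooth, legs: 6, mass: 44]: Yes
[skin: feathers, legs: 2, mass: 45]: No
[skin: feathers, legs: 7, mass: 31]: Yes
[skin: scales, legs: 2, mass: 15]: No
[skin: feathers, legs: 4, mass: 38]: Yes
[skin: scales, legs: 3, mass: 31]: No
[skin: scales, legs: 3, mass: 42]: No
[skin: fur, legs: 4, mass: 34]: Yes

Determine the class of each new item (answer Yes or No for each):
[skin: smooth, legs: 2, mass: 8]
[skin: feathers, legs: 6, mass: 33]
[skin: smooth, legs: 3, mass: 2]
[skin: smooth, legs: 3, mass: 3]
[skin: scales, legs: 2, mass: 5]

No, Yes, No, No, No

Every 'Yes' example satisfies: legs ≥ 4. None of the 'No' examples do.
[skin: smooth, legs: 2, mass: 8]: No (legs = 2). [skin: feathers, legs: 6, mass: 33]: Yes (legs = 6). [skin: smooth, legs: 3, mass: 2]: No (legs = 3). [skin: smooth, legs: 3, mass: 3]: No (legs = 3). [skin: scales, legs: 2, mass: 5]: No (legs = 2).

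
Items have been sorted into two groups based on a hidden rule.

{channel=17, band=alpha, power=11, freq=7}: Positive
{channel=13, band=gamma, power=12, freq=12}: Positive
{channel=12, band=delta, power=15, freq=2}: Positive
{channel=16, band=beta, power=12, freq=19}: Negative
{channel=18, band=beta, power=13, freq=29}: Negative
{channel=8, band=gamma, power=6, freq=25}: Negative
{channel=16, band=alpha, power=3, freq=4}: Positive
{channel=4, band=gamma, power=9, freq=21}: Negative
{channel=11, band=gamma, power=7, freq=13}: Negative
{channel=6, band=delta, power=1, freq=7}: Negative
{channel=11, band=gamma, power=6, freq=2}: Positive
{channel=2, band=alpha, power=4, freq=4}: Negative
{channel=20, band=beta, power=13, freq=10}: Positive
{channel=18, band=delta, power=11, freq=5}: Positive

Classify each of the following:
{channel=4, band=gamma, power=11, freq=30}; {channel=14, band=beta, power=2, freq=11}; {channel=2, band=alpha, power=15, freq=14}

The rule appears to be: freq ≤ 12 AND channel ≥ 8.

Negative, Positive, Negative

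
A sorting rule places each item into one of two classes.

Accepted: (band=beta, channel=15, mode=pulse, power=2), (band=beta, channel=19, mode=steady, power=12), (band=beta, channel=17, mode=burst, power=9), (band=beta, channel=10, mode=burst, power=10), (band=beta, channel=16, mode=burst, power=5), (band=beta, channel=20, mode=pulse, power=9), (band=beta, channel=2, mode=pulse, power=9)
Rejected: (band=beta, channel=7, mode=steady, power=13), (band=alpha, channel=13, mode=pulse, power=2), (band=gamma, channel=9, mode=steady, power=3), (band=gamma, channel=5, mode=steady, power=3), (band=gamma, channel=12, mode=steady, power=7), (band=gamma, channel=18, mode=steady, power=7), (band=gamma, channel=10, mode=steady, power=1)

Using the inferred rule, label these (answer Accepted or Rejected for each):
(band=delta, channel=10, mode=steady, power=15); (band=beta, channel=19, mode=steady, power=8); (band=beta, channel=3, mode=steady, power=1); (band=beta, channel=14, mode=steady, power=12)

Rejected, Accepted, Accepted, Accepted

The classifier is using: band is beta AND power ≤ 12.
(band=delta, channel=10, mode=steady, power=15): band is delta, power = 15 — fails the rule, so Rejected. (band=beta, channel=19, mode=steady, power=8): band is beta, power = 8 — satisfies this, so Accepted. (band=beta, channel=3, mode=steady, power=1): band is beta, power = 1 — satisfies this, so Accepted. (band=beta, channel=14, mode=steady, power=12): band is beta, power = 12 — satisfies this, so Accepted.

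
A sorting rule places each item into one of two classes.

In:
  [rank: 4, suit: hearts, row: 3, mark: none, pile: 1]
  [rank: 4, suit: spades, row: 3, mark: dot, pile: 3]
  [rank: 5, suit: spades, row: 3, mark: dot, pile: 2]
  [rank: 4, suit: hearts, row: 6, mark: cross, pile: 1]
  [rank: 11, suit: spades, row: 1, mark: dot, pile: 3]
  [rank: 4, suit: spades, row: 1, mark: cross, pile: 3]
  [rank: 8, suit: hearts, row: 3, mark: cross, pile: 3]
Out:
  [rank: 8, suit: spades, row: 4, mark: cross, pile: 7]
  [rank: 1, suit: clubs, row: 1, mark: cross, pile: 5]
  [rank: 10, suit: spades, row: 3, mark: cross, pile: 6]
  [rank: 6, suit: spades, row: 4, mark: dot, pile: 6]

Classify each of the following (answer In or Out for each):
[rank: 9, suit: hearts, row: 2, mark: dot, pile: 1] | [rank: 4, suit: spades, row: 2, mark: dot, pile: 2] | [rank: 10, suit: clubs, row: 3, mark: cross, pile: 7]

A rule that fits every label: pile ≤ 3 — true of each 'In' example, false of each 'Out' one.

In, In, Out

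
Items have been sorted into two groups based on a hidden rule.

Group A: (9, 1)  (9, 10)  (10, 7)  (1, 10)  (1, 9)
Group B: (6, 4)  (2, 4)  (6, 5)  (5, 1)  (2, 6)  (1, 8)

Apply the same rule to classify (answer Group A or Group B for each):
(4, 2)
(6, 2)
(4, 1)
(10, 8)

Group B, Group B, Group B, Group A

Every 'Group A' example satisfies: max ≥ 9. None of the 'Group B' examples do.
(4, 2): max 4 — doesn't qualify, so Group B.
(6, 2): max 6 — doesn't qualify, so Group B.
(4, 1): max 4 — doesn't qualify, so Group B.
(10, 8): max 10 — fits, so Group A.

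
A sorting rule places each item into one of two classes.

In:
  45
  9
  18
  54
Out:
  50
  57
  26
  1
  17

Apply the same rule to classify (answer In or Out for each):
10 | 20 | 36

Out, Out, In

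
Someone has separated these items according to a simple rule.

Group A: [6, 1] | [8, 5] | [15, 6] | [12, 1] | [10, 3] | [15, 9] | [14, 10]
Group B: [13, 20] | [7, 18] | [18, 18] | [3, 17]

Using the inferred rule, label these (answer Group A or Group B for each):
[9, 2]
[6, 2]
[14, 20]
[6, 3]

The distinguishing property — first > second — holds for all the 'Group A' cases and none of the 'Group B' cases.
[9, 2] — 9 > 2, hence Group A.
[6, 2] — 6 > 2, hence Group A.
[14, 20] — 14 < 20, hence Group B.
[6, 3] — 6 > 3, hence Group A.

Group A, Group A, Group B, Group A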